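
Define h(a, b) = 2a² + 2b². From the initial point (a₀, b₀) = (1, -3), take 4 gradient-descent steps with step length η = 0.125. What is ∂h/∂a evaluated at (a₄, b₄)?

0.25

∇h = (4a, 4b)
Step 1: at (1, -3), ∇h = (4, -12) → (1, -3) − 0.125·(4, -12) = (0.5, -1.5)
Step 2: at (0.5, -1.5), ∇h = (2, -6) → (0.5, -1.5) − 0.125·(2, -6) = (0.25, -0.75)
Step 3: at (0.25, -0.75), ∇h = (1, -3) → (0.25, -0.75) − 0.125·(1, -3) = (0.125, -0.375)
Step 4: at (0.125, -0.375), ∇h = (0.5, -1.5) → (0.125, -0.375) − 0.125·(0.5, -1.5) = (0.0625, -0.1875)
∂h/∂a at (0.0625, -0.1875) = 0.25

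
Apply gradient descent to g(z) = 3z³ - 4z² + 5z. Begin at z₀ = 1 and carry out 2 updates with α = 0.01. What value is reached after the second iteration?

g′(z) = 9z² - 8z + 5
Step 1: g′(1) = 6; z₁ = 1 − 0.01·6 = 0.94
Step 2: g′(0.94) = 5.4324; z₂ = 0.94 − 0.01·5.4324 = 0.885676

0.885676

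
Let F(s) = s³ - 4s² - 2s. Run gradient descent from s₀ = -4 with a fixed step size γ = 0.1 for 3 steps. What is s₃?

F′(s) = 3s² - 8s - 2
Step 1: F′(-4) = 78; s₁ = -4 − 0.1·78 = -11.8
Step 2: F′(-11.8) = 510.12; s₂ = -11.8 − 0.1·510.12 = -62.812
Step 3: F′(-62.812) = 12336.538032; s₃ = -62.812 − 0.1·12336.538032 = -1296.4658032

-1296.4658032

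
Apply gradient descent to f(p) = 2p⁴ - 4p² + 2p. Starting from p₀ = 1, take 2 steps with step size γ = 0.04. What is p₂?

0.88521984

f′(p) = 8p³ - 8p + 2
p₁ = 1 − 0.04·2 = 0.92
p₂ = 0.92 − 0.04·0.869504 = 0.88521984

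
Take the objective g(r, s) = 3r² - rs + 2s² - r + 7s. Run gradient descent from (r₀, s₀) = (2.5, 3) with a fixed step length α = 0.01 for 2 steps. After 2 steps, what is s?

2.6755

∇g = (6r - s - 1, -r + 4s + 7)
Step 1: at (2.5, 3), ∇g = (11, 16.5) → (2.5, 3) − 0.01·(11, 16.5) = (2.39, 2.835)
Step 2: at (2.39, 2.835), ∇g = (10.505, 15.95) → (2.39, 2.835) − 0.01·(10.505, 15.95) = (2.28495, 2.6755)
s = 2.6755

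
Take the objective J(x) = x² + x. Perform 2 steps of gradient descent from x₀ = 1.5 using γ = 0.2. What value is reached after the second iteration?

J′(x) = 2x + 1
Step 1: J′(1.5) = 4; x₁ = 1.5 − 0.2·4 = 0.7
Step 2: J′(0.7) = 2.4; x₂ = 0.7 − 0.2·2.4 = 0.22

0.22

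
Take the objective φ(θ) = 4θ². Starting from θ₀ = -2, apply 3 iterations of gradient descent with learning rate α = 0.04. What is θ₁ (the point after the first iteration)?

-1.36

φ′(θ) = 8θ
θ₁ = -2 − 0.04·(-16) = -1.36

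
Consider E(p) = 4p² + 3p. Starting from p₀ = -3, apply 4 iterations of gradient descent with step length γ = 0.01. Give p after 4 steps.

-2.25553152

E′(p) = 8p + 3
p₁ = -3 − 0.01·(-21) = -2.79
p₂ = -2.79 − 0.01·(-19.32) = -2.5968
p₃ = -2.5968 − 0.01·(-17.7744) = -2.419056
p₄ = -2.419056 − 0.01·(-16.352448) = -2.25553152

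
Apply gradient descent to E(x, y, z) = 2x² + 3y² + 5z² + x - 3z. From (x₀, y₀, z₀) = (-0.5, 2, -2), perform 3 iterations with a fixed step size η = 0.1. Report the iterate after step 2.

∇E = (4x + 1, 6y, 10z - 3)
Step 1: at (-0.5, 2, -2), ∇E = (-1, 12, -23) → (-0.5, 2, -2) − 0.1·(-1, 12, -23) = (-0.4, 0.8, 0.3)
Step 2: at (-0.4, 0.8, 0.3), ∇E = (-0.6, 4.8, 0) → (-0.4, 0.8, 0.3) − 0.1·(-0.6, 4.8, 0) = (-0.34, 0.32, 0.3)

(-0.34, 0.32, 0.3)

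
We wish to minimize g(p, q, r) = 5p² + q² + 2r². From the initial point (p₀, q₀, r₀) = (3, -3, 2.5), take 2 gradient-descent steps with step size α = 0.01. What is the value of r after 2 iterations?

2.304

∇g = (10p, 2q, 4r)
(p₁, q₁, r₁) = (3, -3, 2.5) − 0.01·(30, -6, 10) = (2.7, -2.94, 2.4)
(p₂, q₂, r₂) = (2.7, -2.94, 2.4) − 0.01·(27, -5.88, 9.6) = (2.43, -2.8812, 2.304)
r = 2.304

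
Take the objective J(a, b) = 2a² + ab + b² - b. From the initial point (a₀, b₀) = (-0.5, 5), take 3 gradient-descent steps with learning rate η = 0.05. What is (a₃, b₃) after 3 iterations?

(-0.809, 3.8674375)

∇J = (4a + b, a + 2b - 1)
(a₁, b₁) = (-0.5, 5) − 0.05·(3, 8.5) = (-0.65, 4.575)
(a₂, b₂) = (-0.65, 4.575) − 0.05·(1.975, 7.5) = (-0.74875, 4.2)
(a₃, b₃) = (-0.74875, 4.2) − 0.05·(1.205, 6.65125) = (-0.809, 3.8674375)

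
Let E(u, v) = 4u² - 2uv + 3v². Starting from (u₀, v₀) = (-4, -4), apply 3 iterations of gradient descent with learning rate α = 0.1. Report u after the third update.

-0.416

∇E = (8u - 2v, -2u + 6v)
Step 1: at (-4, -4), ∇E = (-24, -16) → (-4, -4) − 0.1·(-24, -16) = (-1.6, -2.4)
Step 2: at (-1.6, -2.4), ∇E = (-8, -11.2) → (-1.6, -2.4) − 0.1·(-8, -11.2) = (-0.8, -1.28)
Step 3: at (-0.8, -1.28), ∇E = (-3.84, -6.08) → (-0.8, -1.28) − 0.1·(-3.84, -6.08) = (-0.416, -0.672)
u = -0.416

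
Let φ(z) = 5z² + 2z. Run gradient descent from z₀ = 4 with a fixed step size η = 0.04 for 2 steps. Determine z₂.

φ′(z) = 10z + 2
z₁ = 4 − 0.04·42 = 2.32
z₂ = 2.32 − 0.04·25.2 = 1.312

1.312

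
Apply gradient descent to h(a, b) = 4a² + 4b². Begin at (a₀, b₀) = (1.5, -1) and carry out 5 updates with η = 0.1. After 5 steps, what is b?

-0.00032

∇h = (8a, 8b)
Step 1: at (1.5, -1), ∇h = (12, -8) → (1.5, -1) − 0.1·(12, -8) = (0.3, -0.2)
Step 2: at (0.3, -0.2), ∇h = (2.4, -1.6) → (0.3, -0.2) − 0.1·(2.4, -1.6) = (0.06, -0.04)
Step 3: at (0.06, -0.04), ∇h = (0.48, -0.32) → (0.06, -0.04) − 0.1·(0.48, -0.32) = (0.012, -0.008)
Step 4: at (0.012, -0.008), ∇h = (0.096, -0.064) → (0.012, -0.008) − 0.1·(0.096, -0.064) = (0.0024, -0.0016)
Step 5: at (0.0024, -0.0016), ∇h = (0.0192, -0.0128) → (0.0024, -0.0016) − 0.1·(0.0192, -0.0128) = (0.00048, -0.00032)
b = -0.00032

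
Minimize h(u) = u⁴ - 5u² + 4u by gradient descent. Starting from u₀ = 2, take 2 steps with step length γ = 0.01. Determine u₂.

1.73481984

h′(u) = 4u³ - 10u + 4
u₁ = 2 − 0.01·16 = 1.84
u₂ = 1.84 − 0.01·10.518016 = 1.73481984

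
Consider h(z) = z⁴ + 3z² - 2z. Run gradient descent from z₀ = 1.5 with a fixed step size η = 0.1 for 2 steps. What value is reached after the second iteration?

0.04655

h′(z) = 4z³ + 6z - 2
Step 1: h′(1.5) = 20.5; z₁ = 1.5 − 0.1·20.5 = -0.55
Step 2: h′(-0.55) = -5.9655; z₂ = -0.55 − 0.1·(-5.9655) = 0.04655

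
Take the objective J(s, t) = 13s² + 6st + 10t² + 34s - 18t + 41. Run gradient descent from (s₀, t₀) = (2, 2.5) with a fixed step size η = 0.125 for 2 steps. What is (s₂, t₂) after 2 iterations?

(21.90625, 14.71875)

∇J = (26s + 6t + 34, 6s + 20t - 18)
Step 1: at (2, 2.5), ∇J = (101, 44) → (2, 2.5) − 0.125·(101, 44) = (-10.625, -3)
Step 2: at (-10.625, -3), ∇J = (-260.25, -141.75) → (-10.625, -3) − 0.125·(-260.25, -141.75) = (21.90625, 14.71875)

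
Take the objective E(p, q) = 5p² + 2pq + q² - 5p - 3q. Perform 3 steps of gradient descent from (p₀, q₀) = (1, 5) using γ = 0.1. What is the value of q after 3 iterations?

∇E = (10p + 2q - 5, 2p + 2q - 3)
(p₁, q₁) = (1, 5) − 0.1·(15, 9) = (-0.5, 4.1)
(p₂, q₂) = (-0.5, 4.1) − 0.1·(-1.8, 4.2) = (-0.32, 3.68)
(p₃, q₃) = (-0.32, 3.68) − 0.1·(-0.84, 3.72) = (-0.236, 3.308)
q = 3.308

3.308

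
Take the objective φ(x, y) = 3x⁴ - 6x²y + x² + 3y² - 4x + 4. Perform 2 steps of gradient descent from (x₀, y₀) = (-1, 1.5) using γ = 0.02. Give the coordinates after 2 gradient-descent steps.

∇φ = (12x³ - 12xy + 2x - 4, -6x² + 6y)
Step 1: at (-1, 1.5), ∇φ = (0, 3) → (-1, 1.5) − 0.02·(0, 3) = (-1, 1.44)
Step 2: at (-1, 1.44), ∇φ = (-0.72, 2.64) → (-1, 1.44) − 0.02·(-0.72, 2.64) = (-0.9856, 1.3872)

(-0.9856, 1.3872)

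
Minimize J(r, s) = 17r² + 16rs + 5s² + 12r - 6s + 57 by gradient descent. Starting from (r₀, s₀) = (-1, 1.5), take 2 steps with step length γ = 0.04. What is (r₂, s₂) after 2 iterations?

(-1.2304, 1.9992)

∇J = (34r + 16s + 12, 16r + 10s - 6)
Step 1: at (-1, 1.5), ∇J = (2, -7) → (-1, 1.5) − 0.04·(2, -7) = (-1.08, 1.78)
Step 2: at (-1.08, 1.78), ∇J = (3.76, -5.48) → (-1.08, 1.78) − 0.04·(3.76, -5.48) = (-1.2304, 1.9992)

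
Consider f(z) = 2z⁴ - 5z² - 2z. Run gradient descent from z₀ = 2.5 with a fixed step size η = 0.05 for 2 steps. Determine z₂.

2.0296

f′(z) = 8z³ - 10z - 2
Step 1: f′(2.5) = 98; z₁ = 2.5 − 0.05·98 = -2.4
Step 2: f′(-2.4) = -88.592; z₂ = -2.4 − 0.05·(-88.592) = 2.0296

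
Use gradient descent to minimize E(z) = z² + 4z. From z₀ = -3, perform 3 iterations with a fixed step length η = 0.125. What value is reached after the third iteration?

-2.421875

E′(z) = 2z + 4
Step 1: E′(-3) = -2; z₁ = -3 − 0.125·(-2) = -2.75
Step 2: E′(-2.75) = -1.5; z₂ = -2.75 − 0.125·(-1.5) = -2.5625
Step 3: E′(-2.5625) = -1.125; z₃ = -2.5625 − 0.125·(-1.125) = -2.421875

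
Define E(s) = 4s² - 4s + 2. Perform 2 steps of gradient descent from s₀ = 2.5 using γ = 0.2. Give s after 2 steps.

1.22

E′(s) = 8s - 4
Step 1: E′(2.5) = 16; s₁ = 2.5 − 0.2·16 = -0.7
Step 2: E′(-0.7) = -9.6; s₂ = -0.7 − 0.2·(-9.6) = 1.22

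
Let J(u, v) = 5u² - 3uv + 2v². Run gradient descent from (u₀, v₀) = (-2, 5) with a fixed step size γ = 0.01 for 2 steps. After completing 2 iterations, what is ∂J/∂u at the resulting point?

-26.9307

∇J = (10u - 3v, -3u + 4v)
(u₁, v₁) = (-2, 5) − 0.01·(-35, 26) = (-1.65, 4.74)
(u₂, v₂) = (-1.65, 4.74) − 0.01·(-30.72, 23.91) = (-1.3428, 4.5009)
∂J/∂u at (-1.3428, 4.5009) = -26.9307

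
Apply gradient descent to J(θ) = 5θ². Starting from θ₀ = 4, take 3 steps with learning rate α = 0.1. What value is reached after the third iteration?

J′(θ) = 10θ
Step 1: J′(4) = 40; θ₁ = 4 − 0.1·40 = 0
Step 2: J′(0) = 0; θ₂ = 0 − 0.1·0 = 0
Step 3: J′(0) = 0; θ₃ = 0 − 0.1·0 = 0

0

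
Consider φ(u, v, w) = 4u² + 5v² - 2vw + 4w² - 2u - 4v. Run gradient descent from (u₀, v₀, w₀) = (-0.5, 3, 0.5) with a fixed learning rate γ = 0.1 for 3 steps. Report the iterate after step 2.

∇φ = (8u - 2, 10v - 2w - 4, -2v + 8w)
(u₁, v₁, w₁) = (-0.5, 3, 0.5) − 0.1·(-6, 25, -2) = (0.1, 0.5, 0.7)
(u₂, v₂, w₂) = (0.1, 0.5, 0.7) − 0.1·(-1.2, -0.4, 4.6) = (0.22, 0.54, 0.24)

(0.22, 0.54, 0.24)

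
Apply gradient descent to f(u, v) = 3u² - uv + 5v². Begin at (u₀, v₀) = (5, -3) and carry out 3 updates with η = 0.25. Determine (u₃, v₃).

∇f = (6u - v, -u + 10v)
Step 1: at (5, -3), ∇f = (33, -35) → (5, -3) − 0.25·(33, -35) = (-3.25, 5.75)
Step 2: at (-3.25, 5.75), ∇f = (-25.25, 60.75) → (-3.25, 5.75) − 0.25·(-25.25, 60.75) = (3.0625, -9.4375)
Step 3: at (3.0625, -9.4375), ∇f = (27.8125, -97.4375) → (3.0625, -9.4375) − 0.25·(27.8125, -97.4375) = (-3.890625, 14.921875)

(-3.890625, 14.921875)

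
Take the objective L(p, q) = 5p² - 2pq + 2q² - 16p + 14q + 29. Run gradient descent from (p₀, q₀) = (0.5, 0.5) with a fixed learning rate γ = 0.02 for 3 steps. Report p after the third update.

∇L = (10p - 2q - 16, -2p + 4q + 14)
Step 1: at (0.5, 0.5), ∇L = (-12, 15) → (0.5, 0.5) − 0.02·(-12, 15) = (0.74, 0.2)
Step 2: at (0.74, 0.2), ∇L = (-9, 13.32) → (0.74, 0.2) − 0.02·(-9, 13.32) = (0.92, -0.0664)
Step 3: at (0.92, -0.0664), ∇L = (-6.6672, 11.8944) → (0.92, -0.0664) − 0.02·(-6.6672, 11.8944) = (1.053344, -0.304288)
p = 1.053344

1.053344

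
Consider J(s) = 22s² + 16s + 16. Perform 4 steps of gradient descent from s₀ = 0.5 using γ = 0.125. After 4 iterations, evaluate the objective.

2759222.302734375

J′(s) = 44s + 16
Step 1: J′(0.5) = 38; s₁ = 0.5 − 0.125·38 = -4.25
Step 2: J′(-4.25) = -171; s₂ = -4.25 − 0.125·(-171) = 17.125
Step 3: J′(17.125) = 769.5; s₃ = 17.125 − 0.125·769.5 = -79.0625
Step 4: J′(-79.0625) = -3462.75; s₄ = -79.0625 − 0.125·(-3462.75) = 353.78125
J(353.78125) = 2759222.302734375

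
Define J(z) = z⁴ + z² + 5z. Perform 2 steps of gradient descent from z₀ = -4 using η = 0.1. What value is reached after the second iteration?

J′(z) = 4z³ + 2z + 5
z₁ = -4 − 0.1·(-259) = 21.9
z₂ = 21.9 − 0.1·42062.636 = -4184.3636

-4184.3636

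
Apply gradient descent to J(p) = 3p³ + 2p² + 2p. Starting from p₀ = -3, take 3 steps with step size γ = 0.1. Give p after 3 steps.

J′(p) = 9p² + 4p + 2
p₁ = -3 − 0.1·71 = -10.1
p₂ = -10.1 − 0.1·879.69 = -98.069
p₃ = -98.069 − 0.1·86167.482849 = -8714.8172849

-8714.8172849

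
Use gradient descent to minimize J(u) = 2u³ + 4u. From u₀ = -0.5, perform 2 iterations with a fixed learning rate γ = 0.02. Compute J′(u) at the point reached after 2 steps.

7.238281366624

J′(u) = 6u² + 4
u₁ = -0.5 − 0.02·5.5 = -0.61
u₂ = -0.61 − 0.02·6.2326 = -0.734652
J′(u) at (-0.734652) = 7.238281366624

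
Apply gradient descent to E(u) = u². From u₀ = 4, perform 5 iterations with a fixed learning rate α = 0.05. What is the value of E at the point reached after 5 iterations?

E′(u) = 2u
u₁ = 4 − 0.05·8 = 3.6
u₂ = 3.6 − 0.05·7.2 = 3.24
u₃ = 3.24 − 0.05·6.48 = 2.916
u₄ = 2.916 − 0.05·5.832 = 2.6244
u₅ = 2.6244 − 0.05·5.2488 = 2.36196
E(2.36196) = 5.5788550416

5.5788550416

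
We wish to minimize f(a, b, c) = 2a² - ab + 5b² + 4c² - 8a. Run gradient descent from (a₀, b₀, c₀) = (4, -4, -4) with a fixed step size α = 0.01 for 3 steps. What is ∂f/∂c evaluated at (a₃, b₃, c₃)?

-24.918016

∇f = (4a - b - 8, -a + 10b, 8c)
(a₁, b₁, c₁) = (4, -4, -4) − 0.01·(12, -44, -32) = (3.88, -3.56, -3.68)
(a₂, b₂, c₂) = (3.88, -3.56, -3.68) − 0.01·(11.08, -39.48, -29.44) = (3.7692, -3.1652, -3.3856)
(a₃, b₃, c₃) = (3.7692, -3.1652, -3.3856) − 0.01·(10.242, -35.4212, -27.0848) = (3.66678, -2.810988, -3.114752)
∂f/∂c at (3.66678, -2.810988, -3.114752) = -24.918016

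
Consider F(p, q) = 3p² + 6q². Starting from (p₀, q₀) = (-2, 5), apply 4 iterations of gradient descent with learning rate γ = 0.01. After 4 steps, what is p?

-1.56149792

∇F = (6p, 12q)
Step 1: at (-2, 5), ∇F = (-12, 60) → (-2, 5) − 0.01·(-12, 60) = (-1.88, 4.4)
Step 2: at (-1.88, 4.4), ∇F = (-11.28, 52.8) → (-1.88, 4.4) − 0.01·(-11.28, 52.8) = (-1.7672, 3.872)
Step 3: at (-1.7672, 3.872), ∇F = (-10.6032, 46.464) → (-1.7672, 3.872) − 0.01·(-10.6032, 46.464) = (-1.661168, 3.40736)
Step 4: at (-1.661168, 3.40736), ∇F = (-9.967008, 40.88832) → (-1.661168, 3.40736) − 0.01·(-9.967008, 40.88832) = (-1.56149792, 2.9984768)
p = -1.56149792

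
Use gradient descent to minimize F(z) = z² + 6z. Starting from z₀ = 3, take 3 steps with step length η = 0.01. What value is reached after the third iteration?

2.647152

F′(z) = 2z + 6
z₁ = 3 − 0.01·12 = 2.88
z₂ = 2.88 − 0.01·11.76 = 2.7624
z₃ = 2.7624 − 0.01·11.5248 = 2.647152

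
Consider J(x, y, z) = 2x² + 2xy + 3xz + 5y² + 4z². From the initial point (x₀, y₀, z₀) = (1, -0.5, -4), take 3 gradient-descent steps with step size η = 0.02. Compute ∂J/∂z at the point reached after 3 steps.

-16.220088

∇J = (4x + 2y + 3z, 2x + 10y, 3x + 8z)
(x₁, y₁, z₁) = (1, -0.5, -4) − 0.02·(-9, -3, -29) = (1.18, -0.44, -3.42)
(x₂, y₂, z₂) = (1.18, -0.44, -3.42) − 0.02·(-6.42, -2.04, -23.82) = (1.3084, -0.3992, -2.9436)
(x₃, y₃, z₃) = (1.3084, -0.3992, -2.9436) − 0.02·(-4.3956, -1.3752, -19.6236) = (1.396312, -0.371696, -2.551128)
∂J/∂z at (1.396312, -0.371696, -2.551128) = -16.220088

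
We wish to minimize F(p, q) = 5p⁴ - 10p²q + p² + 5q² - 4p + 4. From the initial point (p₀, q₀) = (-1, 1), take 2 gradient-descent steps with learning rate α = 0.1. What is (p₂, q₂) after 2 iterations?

(-0.592, 0.16)

∇F = (20p³ - 20pq + 2p - 4, -10p² + 10q)
(p₁, q₁) = (-1, 1) − 0.1·(-6, 0) = (-0.4, 1)
(p₂, q₂) = (-0.4, 1) − 0.1·(1.92, 8.4) = (-0.592, 0.16)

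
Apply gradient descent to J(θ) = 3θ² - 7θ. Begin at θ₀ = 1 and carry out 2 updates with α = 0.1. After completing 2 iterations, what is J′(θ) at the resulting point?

-0.16

J′(θ) = 6θ - 7
θ₁ = 1 − 0.1·(-1) = 1.1
θ₂ = 1.1 − 0.1·(-0.4) = 1.14
J′(θ) at (1.14) = -0.16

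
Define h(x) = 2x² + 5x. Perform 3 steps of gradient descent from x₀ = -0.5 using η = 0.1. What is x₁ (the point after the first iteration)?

h′(x) = 4x + 5
x₁ = -0.5 − 0.1·3 = -0.8

-0.8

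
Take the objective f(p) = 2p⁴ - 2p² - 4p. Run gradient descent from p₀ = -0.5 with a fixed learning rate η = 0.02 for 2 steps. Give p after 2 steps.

f′(p) = 8p³ - 4p - 4
Step 1: f′(-0.5) = -3; p₁ = -0.5 − 0.02·(-3) = -0.44
Step 2: f′(-0.44) = -2.921472; p₂ = -0.44 − 0.02·(-2.921472) = -0.38157056

-0.38157056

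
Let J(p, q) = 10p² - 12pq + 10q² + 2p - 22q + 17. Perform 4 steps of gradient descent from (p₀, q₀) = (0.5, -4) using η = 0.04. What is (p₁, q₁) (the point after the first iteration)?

(-1.9, 0.32)

∇J = (20p - 12q + 2, -12p + 20q - 22)
(p₁, q₁) = (0.5, -4) − 0.04·(60, -108) = (-1.9, 0.32)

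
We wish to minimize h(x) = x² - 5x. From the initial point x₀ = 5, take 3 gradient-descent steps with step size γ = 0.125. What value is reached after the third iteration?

h′(x) = 2x - 5
Step 1: h′(5) = 5; x₁ = 5 − 0.125·5 = 4.375
Step 2: h′(4.375) = 3.75; x₂ = 4.375 − 0.125·3.75 = 3.90625
Step 3: h′(3.90625) = 2.8125; x₃ = 3.90625 − 0.125·2.8125 = 3.5546875

3.5546875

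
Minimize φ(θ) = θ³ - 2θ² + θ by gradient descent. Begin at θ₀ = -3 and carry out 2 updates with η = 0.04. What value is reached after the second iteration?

-7.9152

φ′(θ) = 3θ² - 4θ + 1
Step 1: φ′(-3) = 40; θ₁ = -3 − 0.04·40 = -4.6
Step 2: φ′(-4.6) = 82.88; θ₂ = -4.6 − 0.04·82.88 = -7.9152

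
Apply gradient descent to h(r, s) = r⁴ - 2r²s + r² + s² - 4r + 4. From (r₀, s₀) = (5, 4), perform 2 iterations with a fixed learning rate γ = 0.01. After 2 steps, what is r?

0.87982304

∇h = (4r³ - 4rs + 2r - 4, -2r² + 2s)
Step 1: at (5, 4), ∇h = (426, -42) → (5, 4) − 0.01·(426, -42) = (0.74, 4.42)
Step 2: at (0.74, 4.42), ∇h = (-13.982304, 7.7448) → (0.74, 4.42) − 0.01·(-13.982304, 7.7448) = (0.87982304, 4.342552)
r = 0.87982304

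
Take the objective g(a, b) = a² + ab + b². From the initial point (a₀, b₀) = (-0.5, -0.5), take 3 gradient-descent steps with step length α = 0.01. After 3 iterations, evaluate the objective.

∇g = (2a + b, a + 2b)
Step 1: at (-0.5, -0.5), ∇g = (-1.5, -1.5) → (-0.5, -0.5) − 0.01·(-1.5, -1.5) = (-0.485, -0.485)
Step 2: at (-0.485, -0.485), ∇g = (-1.455, -1.455) → (-0.485, -0.485) − 0.01·(-1.455, -1.455) = (-0.47045, -0.47045)
Step 3: at (-0.47045, -0.47045), ∇g = (-1.41135, -1.41135) → (-0.47045, -0.47045) − 0.01·(-1.41135, -1.41135) = (-0.4563365, -0.4563365)
g(-0.4563365, -0.4563365) = 0.62472900369675

0.62472900369675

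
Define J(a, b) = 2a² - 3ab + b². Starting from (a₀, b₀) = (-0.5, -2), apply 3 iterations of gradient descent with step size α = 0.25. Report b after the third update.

∇J = (4a - 3b, -3a + 2b)
(a₁, b₁) = (-0.5, -2) − 0.25·(4, -2.5) = (-1.5, -1.375)
(a₂, b₂) = (-1.5, -1.375) − 0.25·(-1.875, 1.75) = (-1.03125, -1.8125)
(a₃, b₃) = (-1.03125, -1.8125) − 0.25·(1.3125, -0.53125) = (-1.359375, -1.6796875)
b = -1.6796875

-1.6796875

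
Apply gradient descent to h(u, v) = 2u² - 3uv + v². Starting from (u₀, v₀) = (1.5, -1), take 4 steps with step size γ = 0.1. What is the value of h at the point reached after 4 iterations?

∇h = (4u - 3v, -3u + 2v)
(u₁, v₁) = (1.5, -1) − 0.1·(9, -6.5) = (0.6, -0.35)
(u₂, v₂) = (0.6, -0.35) − 0.1·(3.45, -2.5) = (0.255, -0.1)
(u₃, v₃) = (0.255, -0.1) − 0.1·(1.32, -0.965) = (0.123, -0.0035)
(u₄, v₄) = (0.123, -0.0035) − 0.1·(0.5025, -0.376) = (0.07275, 0.0341)
h(0.07275, 0.0341) = 0.00430561

0.00430561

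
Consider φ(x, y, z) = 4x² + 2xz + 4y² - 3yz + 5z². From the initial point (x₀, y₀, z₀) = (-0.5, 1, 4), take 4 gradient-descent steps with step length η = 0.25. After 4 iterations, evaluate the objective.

∇φ = (8x + 2z, 8y - 3z, 2x - 3y + 10z)
Step 1: at (-0.5, 1, 4), ∇φ = (4, -4, 36) → (-0.5, 1, 4) − 0.25·(4, -4, 36) = (-1.5, 2, -5)
Step 2: at (-1.5, 2, -5), ∇φ = (-22, 31, -59) → (-1.5, 2, -5) − 0.25·(-22, 31, -59) = (4, -5.75, 9.75)
Step 3: at (4, -5.75, 9.75), ∇φ = (51.5, -75.25, 122.75) → (4, -5.75, 9.75) − 0.25·(51.5, -75.25, 122.75) = (-8.875, 13.0625, -20.9375)
Step 4: at (-8.875, 13.0625, -20.9375), ∇φ = (-112.875, 167.3125, -266.3125) → (-8.875, 13.0625, -20.9375) − 0.25·(-112.875, 167.3125, -266.3125) = (19.34375, -28.765625, 45.640625)
φ(19.34375, -28.765625, 45.640625) = 20926.265625

20926.265625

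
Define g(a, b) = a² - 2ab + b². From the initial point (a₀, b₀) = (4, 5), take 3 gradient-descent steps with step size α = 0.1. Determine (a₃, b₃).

∇g = (2a - 2b, -2a + 2b)
Step 1: at (4, 5), ∇g = (-2, 2) → (4, 5) − 0.1·(-2, 2) = (4.2, 4.8)
Step 2: at (4.2, 4.8), ∇g = (-1.2, 1.2) → (4.2, 4.8) − 0.1·(-1.2, 1.2) = (4.32, 4.68)
Step 3: at (4.32, 4.68), ∇g = (-0.72, 0.72) → (4.32, 4.68) − 0.1·(-0.72, 0.72) = (4.392, 4.608)

(4.392, 4.608)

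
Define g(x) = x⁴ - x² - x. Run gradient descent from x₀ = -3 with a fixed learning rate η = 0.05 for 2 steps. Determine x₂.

0.427325

g′(x) = 4x³ - 2x - 1
Step 1: g′(-3) = -103; x₁ = -3 − 0.05·(-103) = 2.15
Step 2: g′(2.15) = 34.4535; x₂ = 2.15 − 0.05·34.4535 = 0.427325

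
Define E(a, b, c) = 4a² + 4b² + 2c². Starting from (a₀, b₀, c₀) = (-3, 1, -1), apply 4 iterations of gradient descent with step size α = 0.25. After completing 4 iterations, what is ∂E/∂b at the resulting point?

∇E = (8a, 8b, 4c)
(a₁, b₁, c₁) = (-3, 1, -1) − 0.25·(-24, 8, -4) = (3, -1, 0)
(a₂, b₂, c₂) = (3, -1, 0) − 0.25·(24, -8, 0) = (-3, 1, 0)
(a₃, b₃, c₃) = (-3, 1, 0) − 0.25·(-24, 8, 0) = (3, -1, 0)
(a₄, b₄, c₄) = (3, -1, 0) − 0.25·(24, -8, 0) = (-3, 1, 0)
∂E/∂b at (-3, 1, 0) = 8

8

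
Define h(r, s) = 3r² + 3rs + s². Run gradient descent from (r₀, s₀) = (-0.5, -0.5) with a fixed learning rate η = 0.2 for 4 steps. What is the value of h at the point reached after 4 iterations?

0.01376256

∇h = (6r + 3s, 3r + 2s)
(r₁, s₁) = (-0.5, -0.5) − 0.2·(-4.5, -2.5) = (0.4, 0)
(r₂, s₂) = (0.4, 0) − 0.2·(2.4, 1.2) = (-0.08, -0.24)
(r₃, s₃) = (-0.08, -0.24) − 0.2·(-1.2, -0.72) = (0.16, -0.096)
(r₄, s₄) = (0.16, -0.096) − 0.2·(0.672, 0.288) = (0.0256, -0.1536)
h(0.0256, -0.1536) = 0.01376256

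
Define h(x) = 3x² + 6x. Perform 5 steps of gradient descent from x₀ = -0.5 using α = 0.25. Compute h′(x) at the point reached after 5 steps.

-0.09375

h′(x) = 6x + 6
x₁ = -0.5 − 0.25·3 = -1.25
x₂ = -1.25 − 0.25·(-1.5) = -0.875
x₃ = -0.875 − 0.25·0.75 = -1.0625
x₄ = -1.0625 − 0.25·(-0.375) = -0.96875
x₅ = -0.96875 − 0.25·0.1875 = -1.015625
h′(x) at (-1.015625) = -0.09375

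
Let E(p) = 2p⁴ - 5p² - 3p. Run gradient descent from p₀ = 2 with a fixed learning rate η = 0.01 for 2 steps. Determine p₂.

1.45742568

E′(p) = 8p³ - 10p - 3
p₁ = 2 − 0.01·41 = 1.59
p₂ = 1.59 − 0.01·13.257432 = 1.45742568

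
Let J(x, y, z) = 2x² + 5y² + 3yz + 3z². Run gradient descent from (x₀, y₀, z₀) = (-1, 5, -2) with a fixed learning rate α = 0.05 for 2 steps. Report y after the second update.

1.7225

∇J = (4x, 10y + 3z, 3y + 6z)
(x₁, y₁, z₁) = (-1, 5, -2) − 0.05·(-4, 44, 3) = (-0.8, 2.8, -2.15)
(x₂, y₂, z₂) = (-0.8, 2.8, -2.15) − 0.05·(-3.2, 21.55, -4.5) = (-0.64, 1.7225, -1.925)
y = 1.7225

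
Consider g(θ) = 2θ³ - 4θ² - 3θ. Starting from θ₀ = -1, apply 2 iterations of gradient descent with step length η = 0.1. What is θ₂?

g′(θ) = 6θ² - 8θ - 3
Step 1: g′(-1) = 11; θ₁ = -1 − 0.1·11 = -2.1
Step 2: g′(-2.1) = 40.26; θ₂ = -2.1 − 0.1·40.26 = -6.126

-6.126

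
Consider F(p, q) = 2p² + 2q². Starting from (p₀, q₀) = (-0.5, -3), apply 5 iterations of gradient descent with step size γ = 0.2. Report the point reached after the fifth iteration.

(-0.00016, -0.00096)

∇F = (4p, 4q)
Step 1: at (-0.5, -3), ∇F = (-2, -12) → (-0.5, -3) − 0.2·(-2, -12) = (-0.1, -0.6)
Step 2: at (-0.1, -0.6), ∇F = (-0.4, -2.4) → (-0.1, -0.6) − 0.2·(-0.4, -2.4) = (-0.02, -0.12)
Step 3: at (-0.02, -0.12), ∇F = (-0.08, -0.48) → (-0.02, -0.12) − 0.2·(-0.08, -0.48) = (-0.004, -0.024)
Step 4: at (-0.004, -0.024), ∇F = (-0.016, -0.096) → (-0.004, -0.024) − 0.2·(-0.016, -0.096) = (-0.0008, -0.0048)
Step 5: at (-0.0008, -0.0048), ∇F = (-0.0032, -0.0192) → (-0.0008, -0.0048) − 0.2·(-0.0032, -0.0192) = (-0.00016, -0.00096)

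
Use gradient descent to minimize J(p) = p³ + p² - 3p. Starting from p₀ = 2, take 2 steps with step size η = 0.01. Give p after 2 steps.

J′(p) = 3p² + 2p - 3
p₁ = 2 − 0.01·13 = 1.87
p₂ = 1.87 − 0.01·11.2307 = 1.757693

1.757693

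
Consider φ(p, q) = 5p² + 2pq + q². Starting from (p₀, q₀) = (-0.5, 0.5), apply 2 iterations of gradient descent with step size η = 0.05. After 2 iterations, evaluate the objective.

∇φ = (10p + 2q, 2p + 2q)
Step 1: at (-0.5, 0.5), ∇φ = (-4, 0) → (-0.5, 0.5) − 0.05·(-4, 0) = (-0.3, 0.5)
Step 2: at (-0.3, 0.5), ∇φ = (-2, 0.4) → (-0.3, 0.5) − 0.05·(-2, 0.4) = (-0.2, 0.48)
φ(-0.2, 0.48) = 0.2384

0.2384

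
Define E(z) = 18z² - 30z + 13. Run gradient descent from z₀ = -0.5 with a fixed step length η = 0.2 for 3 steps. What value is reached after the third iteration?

E′(z) = 36z - 30
z₁ = -0.5 − 0.2·(-48) = 9.1
z₂ = 9.1 − 0.2·297.6 = -50.42
z₃ = -50.42 − 0.2·(-1845.12) = 318.604

318.604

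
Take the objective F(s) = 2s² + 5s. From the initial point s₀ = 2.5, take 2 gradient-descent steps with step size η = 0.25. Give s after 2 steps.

-1.25

F′(s) = 4s + 5
s₁ = 2.5 − 0.25·15 = -1.25
s₂ = -1.25 − 0.25·0 = -1.25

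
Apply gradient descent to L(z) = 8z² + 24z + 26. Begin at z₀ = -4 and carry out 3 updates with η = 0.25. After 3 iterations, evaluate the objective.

36458

L′(z) = 16z + 24
z₁ = -4 − 0.25·(-40) = 6
z₂ = 6 − 0.25·120 = -24
z₃ = -24 − 0.25·(-360) = 66
L(66) = 36458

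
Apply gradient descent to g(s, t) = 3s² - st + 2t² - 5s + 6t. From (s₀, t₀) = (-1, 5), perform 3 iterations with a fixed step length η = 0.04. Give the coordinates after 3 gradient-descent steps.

∇g = (6s - t - 5, -s + 4t + 6)
Step 1: at (-1, 5), ∇g = (-16, 27) → (-1, 5) − 0.04·(-16, 27) = (-0.36, 3.92)
Step 2: at (-0.36, 3.92), ∇g = (-11.08, 22.04) → (-0.36, 3.92) − 0.04·(-11.08, 22.04) = (0.0832, 3.0384)
Step 3: at (0.0832, 3.0384), ∇g = (-7.5392, 18.0704) → (0.0832, 3.0384) − 0.04·(-7.5392, 18.0704) = (0.384768, 2.315584)

(0.384768, 2.315584)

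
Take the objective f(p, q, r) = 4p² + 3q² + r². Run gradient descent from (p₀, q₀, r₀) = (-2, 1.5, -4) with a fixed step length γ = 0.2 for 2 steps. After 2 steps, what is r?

∇f = (8p, 6q, 2r)
Step 1: at (-2, 1.5, -4), ∇f = (-16, 9, -8) → (-2, 1.5, -4) − 0.2·(-16, 9, -8) = (1.2, -0.3, -2.4)
Step 2: at (1.2, -0.3, -2.4), ∇f = (9.6, -1.8, -4.8) → (1.2, -0.3, -2.4) − 0.2·(9.6, -1.8, -4.8) = (-0.72, 0.06, -1.44)
r = -1.44

-1.44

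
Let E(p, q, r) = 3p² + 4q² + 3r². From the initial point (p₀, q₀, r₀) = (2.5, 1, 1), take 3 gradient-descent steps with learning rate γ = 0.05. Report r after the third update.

0.343

∇E = (6p, 8q, 6r)
Step 1: at (2.5, 1, 1), ∇E = (15, 8, 6) → (2.5, 1, 1) − 0.05·(15, 8, 6) = (1.75, 0.6, 0.7)
Step 2: at (1.75, 0.6, 0.7), ∇E = (10.5, 4.8, 4.2) → (1.75, 0.6, 0.7) − 0.05·(10.5, 4.8, 4.2) = (1.225, 0.36, 0.49)
Step 3: at (1.225, 0.36, 0.49), ∇E = (7.35, 2.88, 2.94) → (1.225, 0.36, 0.49) − 0.05·(7.35, 2.88, 2.94) = (0.8575, 0.216, 0.343)
r = 0.343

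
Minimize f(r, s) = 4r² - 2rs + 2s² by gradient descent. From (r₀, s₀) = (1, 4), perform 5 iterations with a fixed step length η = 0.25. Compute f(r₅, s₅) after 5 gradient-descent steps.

∇f = (8r - 2s, -2r + 4s)
Step 1: at (1, 4), ∇f = (0, 14) → (1, 4) − 0.25·(0, 14) = (1, 0.5)
Step 2: at (1, 0.5), ∇f = (7, 0) → (1, 0.5) − 0.25·(7, 0) = (-0.75, 0.5)
Step 3: at (-0.75, 0.5), ∇f = (-7, 3.5) → (-0.75, 0.5) − 0.25·(-7, 3.5) = (1, -0.375)
Step 4: at (1, -0.375), ∇f = (8.75, -3.5) → (1, -0.375) − 0.25·(8.75, -3.5) = (-1.1875, 0.5)
Step 5: at (-1.1875, 0.5), ∇f = (-10.5, 4.375) → (-1.1875, 0.5) − 0.25·(-10.5, 4.375) = (1.4375, -0.59375)
f(1.4375, -0.59375) = 10.677734375

10.677734375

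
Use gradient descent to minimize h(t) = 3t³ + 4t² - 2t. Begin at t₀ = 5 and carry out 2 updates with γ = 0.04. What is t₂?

-14.642944

h′(t) = 9t² + 8t - 2
Step 1: h′(5) = 263; t₁ = 5 − 0.04·263 = -5.52
Step 2: h′(-5.52) = 228.0736; t₂ = -5.52 − 0.04·228.0736 = -14.642944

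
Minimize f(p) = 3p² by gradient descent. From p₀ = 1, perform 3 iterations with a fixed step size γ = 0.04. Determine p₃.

0.438976

f′(p) = 6p
p₁ = 1 − 0.04·6 = 0.76
p₂ = 0.76 − 0.04·4.56 = 0.5776
p₃ = 0.5776 − 0.04·3.4656 = 0.438976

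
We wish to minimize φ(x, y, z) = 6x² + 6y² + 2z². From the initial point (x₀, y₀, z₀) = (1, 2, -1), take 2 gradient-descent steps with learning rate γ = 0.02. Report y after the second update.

∇φ = (12x, 12y, 4z)
Step 1: at (1, 2, -1), ∇φ = (12, 24, -4) → (1, 2, -1) − 0.02·(12, 24, -4) = (0.76, 1.52, -0.92)
Step 2: at (0.76, 1.52, -0.92), ∇φ = (9.12, 18.24, -3.68) → (0.76, 1.52, -0.92) − 0.02·(9.12, 18.24, -3.68) = (0.5776, 1.1552, -0.8464)
y = 1.1552

1.1552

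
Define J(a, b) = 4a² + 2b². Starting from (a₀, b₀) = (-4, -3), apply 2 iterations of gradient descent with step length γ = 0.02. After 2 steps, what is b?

-2.5392

∇J = (8a, 4b)
Step 1: at (-4, -3), ∇J = (-32, -12) → (-4, -3) − 0.02·(-32, -12) = (-3.36, -2.76)
Step 2: at (-3.36, -2.76), ∇J = (-26.88, -11.04) → (-3.36, -2.76) − 0.02·(-26.88, -11.04) = (-2.8224, -2.5392)
b = -2.5392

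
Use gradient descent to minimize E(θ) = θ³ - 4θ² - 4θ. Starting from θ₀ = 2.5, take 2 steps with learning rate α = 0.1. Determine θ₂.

E′(θ) = 3θ² - 8θ - 4
θ₁ = 2.5 − 0.1·(-5.25) = 3.025
θ₂ = 3.025 − 0.1·(-0.748125) = 3.0998125

3.0998125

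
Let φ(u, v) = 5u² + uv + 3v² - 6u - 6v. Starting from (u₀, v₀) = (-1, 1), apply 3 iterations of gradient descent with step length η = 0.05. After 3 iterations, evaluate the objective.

-4.056770640625

∇φ = (10u + v - 6, u + 6v - 6)
(u₁, v₁) = (-1, 1) − 0.05·(-15, -1) = (-0.25, 1.05)
(u₂, v₂) = (-0.25, 1.05) − 0.05·(-7.45, 0.05) = (0.1225, 1.0475)
(u₃, v₃) = (0.1225, 1.0475) − 0.05·(-3.7275, 0.4075) = (0.308875, 1.027125)
φ(0.308875, 1.027125) = -4.056770640625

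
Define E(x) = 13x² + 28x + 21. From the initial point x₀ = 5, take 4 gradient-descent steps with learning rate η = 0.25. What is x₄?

5559.6875

E′(x) = 26x + 28
Step 1: E′(5) = 158; x₁ = 5 − 0.25·158 = -34.5
Step 2: E′(-34.5) = -869; x₂ = -34.5 − 0.25·(-869) = 182.75
Step 3: E′(182.75) = 4779.5; x₃ = 182.75 − 0.25·4779.5 = -1012.125
Step 4: E′(-1012.125) = -26287.25; x₄ = -1012.125 − 0.25·(-26287.25) = 5559.6875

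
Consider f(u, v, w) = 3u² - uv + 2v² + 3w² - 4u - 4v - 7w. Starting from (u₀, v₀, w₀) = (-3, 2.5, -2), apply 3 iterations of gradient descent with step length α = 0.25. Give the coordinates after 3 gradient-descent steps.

(1.6953125, 0.875, 1.5625)

∇f = (6u - v - 4, -u + 4v - 4, 6w - 7)
Step 1: at (-3, 2.5, -2), ∇f = (-24.5, 9, -19) → (-3, 2.5, -2) − 0.25·(-24.5, 9, -19) = (3.125, 0.25, 2.75)
Step 2: at (3.125, 0.25, 2.75), ∇f = (14.5, -6.125, 9.5) → (3.125, 0.25, 2.75) − 0.25·(14.5, -6.125, 9.5) = (-0.5, 1.78125, 0.375)
Step 3: at (-0.5, 1.78125, 0.375), ∇f = (-8.78125, 3.625, -4.75) → (-0.5, 1.78125, 0.375) − 0.25·(-8.78125, 3.625, -4.75) = (1.6953125, 0.875, 1.5625)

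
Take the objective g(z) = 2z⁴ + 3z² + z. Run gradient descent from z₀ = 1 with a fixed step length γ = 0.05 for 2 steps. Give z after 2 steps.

g′(z) = 8z³ + 6z + 1
z₁ = 1 − 0.05·15 = 0.25
z₂ = 0.25 − 0.05·2.625 = 0.11875

0.11875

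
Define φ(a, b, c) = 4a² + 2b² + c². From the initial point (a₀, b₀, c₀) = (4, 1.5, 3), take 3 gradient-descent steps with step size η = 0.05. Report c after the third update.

∇φ = (8a, 4b, 2c)
(a₁, b₁, c₁) = (4, 1.5, 3) − 0.05·(32, 6, 6) = (2.4, 1.2, 2.7)
(a₂, b₂, c₂) = (2.4, 1.2, 2.7) − 0.05·(19.2, 4.8, 5.4) = (1.44, 0.96, 2.43)
(a₃, b₃, c₃) = (1.44, 0.96, 2.43) − 0.05·(11.52, 3.84, 4.86) = (0.864, 0.768, 2.187)
c = 2.187

2.187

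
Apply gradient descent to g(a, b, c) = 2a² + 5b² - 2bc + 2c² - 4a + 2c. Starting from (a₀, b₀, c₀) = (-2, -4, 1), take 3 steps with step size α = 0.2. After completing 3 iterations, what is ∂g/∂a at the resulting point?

-0.096

∇g = (4a - 4, 10b - 2c, -2b + 4c + 2)
(a₁, b₁, c₁) = (-2, -4, 1) − 0.2·(-12, -42, 14) = (0.4, 4.4, -1.8)
(a₂, b₂, c₂) = (0.4, 4.4, -1.8) − 0.2·(-2.4, 47.6, -14) = (0.88, -5.12, 1)
(a₃, b₃, c₃) = (0.88, -5.12, 1) − 0.2·(-0.48, -53.2, 16.24) = (0.976, 5.52, -2.248)
∂g/∂a at (0.976, 5.52, -2.248) = -0.096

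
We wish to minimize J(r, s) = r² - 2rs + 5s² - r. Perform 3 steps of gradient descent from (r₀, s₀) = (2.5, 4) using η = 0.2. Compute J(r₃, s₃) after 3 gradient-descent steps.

∇J = (2r - 2s - 1, -2r + 10s)
(r₁, s₁) = (2.5, 4) − 0.2·(-4, 35) = (3.3, -3)
(r₂, s₂) = (3.3, -3) − 0.2·(11.6, -36.6) = (0.98, 4.32)
(r₃, s₃) = (0.98, 4.32) − 0.2·(-7.68, 41.24) = (2.516, -3.928)
J(2.516, -3.928) = 100.725872

100.725872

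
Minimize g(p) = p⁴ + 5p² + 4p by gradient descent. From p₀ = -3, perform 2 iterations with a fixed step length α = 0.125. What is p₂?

-1303.7421875

g′(p) = 4p³ + 10p + 4
Step 1: g′(-3) = -134; p₁ = -3 − 0.125·(-134) = 13.75
Step 2: g′(13.75) = 10539.9375; p₂ = 13.75 − 0.125·10539.9375 = -1303.7421875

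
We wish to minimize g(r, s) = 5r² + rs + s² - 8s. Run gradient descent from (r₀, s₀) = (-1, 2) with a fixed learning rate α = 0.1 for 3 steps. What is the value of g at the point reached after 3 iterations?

∇g = (10r + s, r + 2s - 8)
Step 1: at (-1, 2), ∇g = (-8, -5) → (-1, 2) − 0.1·(-8, -5) = (-0.2, 2.5)
Step 2: at (-0.2, 2.5), ∇g = (0.5, -3.2) → (-0.2, 2.5) − 0.1·(0.5, -3.2) = (-0.25, 2.82)
Step 3: at (-0.25, 2.82), ∇g = (0.32, -2.61) → (-0.25, 2.82) − 0.1·(0.32, -2.61) = (-0.282, 3.081)
g(-0.282, 3.081) = -15.626661

-15.626661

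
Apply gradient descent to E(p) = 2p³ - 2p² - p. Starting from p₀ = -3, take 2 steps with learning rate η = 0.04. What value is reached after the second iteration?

-13.9824

E′(p) = 6p² - 4p - 1
Step 1: E′(-3) = 65; p₁ = -3 − 0.04·65 = -5.6
Step 2: E′(-5.6) = 209.56; p₂ = -5.6 − 0.04·209.56 = -13.9824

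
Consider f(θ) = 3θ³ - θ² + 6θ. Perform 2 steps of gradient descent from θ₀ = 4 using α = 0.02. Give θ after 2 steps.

0.844192

f′(θ) = 9θ² - 2θ + 6
θ₁ = 4 − 0.02·142 = 1.16
θ₂ = 1.16 − 0.02·15.7904 = 0.844192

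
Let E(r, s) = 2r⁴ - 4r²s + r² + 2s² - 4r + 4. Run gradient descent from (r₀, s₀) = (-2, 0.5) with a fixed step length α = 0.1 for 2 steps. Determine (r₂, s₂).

(-57.5392, 8.884)

∇E = (8r³ - 8rs + 2r - 4, -4r² + 4s)
Step 1: at (-2, 0.5), ∇E = (-64, -14) → (-2, 0.5) − 0.1·(-64, -14) = (4.4, 1.9)
Step 2: at (4.4, 1.9), ∇E = (619.392, -69.84) → (4.4, 1.9) − 0.1·(619.392, -69.84) = (-57.5392, 8.884)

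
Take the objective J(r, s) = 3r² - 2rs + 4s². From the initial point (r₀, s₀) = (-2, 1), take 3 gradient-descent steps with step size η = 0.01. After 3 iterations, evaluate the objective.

∇J = (6r - 2s, -2r + 8s)
(r₁, s₁) = (-2, 1) − 0.01·(-14, 12) = (-1.86, 0.88)
(r₂, s₂) = (-1.86, 0.88) − 0.01·(-12.92, 10.76) = (-1.7308, 0.7724)
(r₃, s₃) = (-1.7308, 0.7724) − 0.01·(-11.9296, 9.6408) = (-1.611504, 0.675992)
J(-1.611504, 0.675992) = 11.79742378624

11.79742378624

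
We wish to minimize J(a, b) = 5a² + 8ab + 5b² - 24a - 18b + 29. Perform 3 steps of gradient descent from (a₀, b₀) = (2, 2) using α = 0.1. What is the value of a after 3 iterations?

1.472

∇J = (10a + 8b - 24, 8a + 10b - 18)
(a₁, b₁) = (2, 2) − 0.1·(12, 18) = (0.8, 0.2)
(a₂, b₂) = (0.8, 0.2) − 0.1·(-14.4, -9.6) = (2.24, 1.16)
(a₃, b₃) = (2.24, 1.16) − 0.1·(7.68, 11.52) = (1.472, 0.008)
a = 1.472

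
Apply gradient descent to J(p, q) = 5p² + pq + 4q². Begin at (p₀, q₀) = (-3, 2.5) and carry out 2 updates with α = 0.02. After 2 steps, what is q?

1.8634

∇J = (10p + q, p + 8q)
(p₁, q₁) = (-3, 2.5) − 0.02·(-27.5, 17) = (-2.45, 2.16)
(p₂, q₂) = (-2.45, 2.16) − 0.02·(-22.34, 14.83) = (-2.0032, 1.8634)
q = 1.8634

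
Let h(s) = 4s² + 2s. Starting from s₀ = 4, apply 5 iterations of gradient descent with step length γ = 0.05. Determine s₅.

h′(s) = 8s + 2
Step 1: h′(4) = 34; s₁ = 4 − 0.05·34 = 2.3
Step 2: h′(2.3) = 20.4; s₂ = 2.3 − 0.05·20.4 = 1.28
Step 3: h′(1.28) = 12.24; s₃ = 1.28 − 0.05·12.24 = 0.668
Step 4: h′(0.668) = 7.344; s₄ = 0.668 − 0.05·7.344 = 0.3008
Step 5: h′(0.3008) = 4.4064; s₅ = 0.3008 − 0.05·4.4064 = 0.08048

0.08048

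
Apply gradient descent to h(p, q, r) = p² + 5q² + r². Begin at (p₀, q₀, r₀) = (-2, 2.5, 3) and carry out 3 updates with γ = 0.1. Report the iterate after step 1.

∇h = (2p, 10q, 2r)
(p₁, q₁, r₁) = (-2, 2.5, 3) − 0.1·(-4, 25, 6) = (-1.6, 0, 2.4)

(-1.6, 0, 2.4)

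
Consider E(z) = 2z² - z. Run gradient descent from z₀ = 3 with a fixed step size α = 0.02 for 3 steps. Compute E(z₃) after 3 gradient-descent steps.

9.046119395328

E′(z) = 4z - 1
Step 1: E′(3) = 11; z₁ = 3 − 0.02·11 = 2.78
Step 2: E′(2.78) = 10.12; z₂ = 2.78 − 0.02·10.12 = 2.5776
Step 3: E′(2.5776) = 9.3104; z₃ = 2.5776 − 0.02·9.3104 = 2.391392
E(2.391392) = 9.046119395328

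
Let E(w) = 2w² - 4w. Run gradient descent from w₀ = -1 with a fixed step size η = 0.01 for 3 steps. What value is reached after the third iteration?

E′(w) = 4w - 4
Step 1: E′(-1) = -8; w₁ = -1 − 0.01·(-8) = -0.92
Step 2: E′(-0.92) = -7.68; w₂ = -0.92 − 0.01·(-7.68) = -0.8432
Step 3: E′(-0.8432) = -7.3728; w₃ = -0.8432 − 0.01·(-7.3728) = -0.769472

-0.769472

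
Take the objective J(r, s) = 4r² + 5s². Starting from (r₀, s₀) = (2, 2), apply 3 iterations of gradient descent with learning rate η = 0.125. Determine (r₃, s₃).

(0, -0.03125)

∇J = (8r, 10s)
(r₁, s₁) = (2, 2) − 0.125·(16, 20) = (0, -0.5)
(r₂, s₂) = (0, -0.5) − 0.125·(0, -5) = (0, 0.125)
(r₃, s₃) = (0, 0.125) − 0.125·(0, 1.25) = (0, -0.03125)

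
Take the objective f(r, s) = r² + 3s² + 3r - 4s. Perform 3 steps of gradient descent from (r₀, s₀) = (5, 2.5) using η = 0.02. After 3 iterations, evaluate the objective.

∇f = (2r + 3, 6s - 4)
Step 1: at (5, 2.5), ∇f = (13, 11) → (5, 2.5) − 0.02·(13, 11) = (4.74, 2.28)
Step 2: at (4.74, 2.28), ∇f = (12.48, 9.68) → (4.74, 2.28) − 0.02·(12.48, 9.68) = (4.4904, 2.0864)
Step 3: at (4.4904, 2.0864), ∇f = (11.9808, 8.5184) → (4.4904, 2.0864) − 0.02·(11.9808, 8.5184) = (4.250784, 1.916032)
f(4.250784, 1.916032) = 34.170924489728

34.170924489728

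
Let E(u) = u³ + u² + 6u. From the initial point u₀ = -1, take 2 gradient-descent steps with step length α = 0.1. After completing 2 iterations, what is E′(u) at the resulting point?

24.321787

E′(u) = 3u² + 2u + 6
Step 1: E′(-1) = 7; u₁ = -1 − 0.1·7 = -1.7
Step 2: E′(-1.7) = 11.27; u₂ = -1.7 − 0.1·11.27 = -2.827
E′(u) at (-2.827) = 24.321787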